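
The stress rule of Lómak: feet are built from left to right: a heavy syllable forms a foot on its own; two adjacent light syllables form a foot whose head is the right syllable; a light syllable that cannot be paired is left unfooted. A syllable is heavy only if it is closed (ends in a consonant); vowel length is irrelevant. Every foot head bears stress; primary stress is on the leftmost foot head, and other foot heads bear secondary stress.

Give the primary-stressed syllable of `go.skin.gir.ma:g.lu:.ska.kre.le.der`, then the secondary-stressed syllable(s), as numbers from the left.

Weights: 1 go L, 2 skin H, 3 gir H, 4 ma:g H, 5 lu: L, 6 ska L, 7 kre L, 8 le L, 9 der H.
Parse left to right (heavy = foot alone; LL = one foot; stranded L unfooted): go (ˈskin) (ˈgir) (ˈma:g) (lu:.ˈska) (kre.ˈle) (ˈder).
Foot heads: 2, 3, 4, 6, 8, 9.
Primary stress on the leftmost head = syllable 2.
Secondary stress on 3, 4, 6, 8, 9: go.ˈskin.ˌgir.ˌma:g.lu:.ˌska.kre.ˌle.ˌder.

primary 2, secondary 3, 4, 6, 8, 9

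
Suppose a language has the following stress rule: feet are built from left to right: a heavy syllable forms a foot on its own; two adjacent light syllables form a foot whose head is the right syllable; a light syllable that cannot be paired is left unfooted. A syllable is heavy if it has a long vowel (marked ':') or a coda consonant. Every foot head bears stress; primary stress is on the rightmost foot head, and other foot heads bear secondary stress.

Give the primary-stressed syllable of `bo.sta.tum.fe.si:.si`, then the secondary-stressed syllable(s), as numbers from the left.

Weights: 1 bo L, 2 sta L, 3 tum H, 4 fe L, 5 si: H, 6 si L.
Parse left to right (heavy = foot alone; LL = one foot; stranded L unfooted): (bo.ˈsta) (ˈtum) fe (ˈsi:) si.
Foot heads: 2, 3, 5.
Primary stress on the rightmost head = syllable 5.
Secondary stress on 2, 3: bo.ˌsta.ˌtum.fe.ˈsi:.si.

primary 5, secondary 2, 3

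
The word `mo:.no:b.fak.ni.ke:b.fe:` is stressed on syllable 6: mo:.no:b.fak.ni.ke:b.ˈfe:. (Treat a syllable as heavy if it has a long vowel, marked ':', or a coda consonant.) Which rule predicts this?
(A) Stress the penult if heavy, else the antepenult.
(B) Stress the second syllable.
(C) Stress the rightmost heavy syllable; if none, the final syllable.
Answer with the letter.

C

Rule A → syllable 5 (observed: 6).
Rule B → syllable 2 (observed: 6).
Rule C → syllable 6 ✓.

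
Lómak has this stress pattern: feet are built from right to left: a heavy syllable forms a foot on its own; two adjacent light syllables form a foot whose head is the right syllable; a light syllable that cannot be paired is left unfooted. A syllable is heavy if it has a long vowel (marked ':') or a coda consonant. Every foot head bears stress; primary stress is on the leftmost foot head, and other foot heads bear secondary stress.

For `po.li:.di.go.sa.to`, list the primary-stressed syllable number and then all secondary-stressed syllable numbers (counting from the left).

Weights: 1 po L, 2 li: H, 3 di L, 4 go L, 5 sa L, 6 to L.
Parse right to left (heavy = foot alone; LL = one foot; stranded L unfooted): po (ˈli:) (di.ˈgo) (sa.ˈto).
Foot heads: 2, 4, 6.
Primary stress on the leftmost head = syllable 2.
Secondary stress on 4, 6: po.ˈli:.di.ˌgo.sa.ˌto.

primary 2, secondary 4, 6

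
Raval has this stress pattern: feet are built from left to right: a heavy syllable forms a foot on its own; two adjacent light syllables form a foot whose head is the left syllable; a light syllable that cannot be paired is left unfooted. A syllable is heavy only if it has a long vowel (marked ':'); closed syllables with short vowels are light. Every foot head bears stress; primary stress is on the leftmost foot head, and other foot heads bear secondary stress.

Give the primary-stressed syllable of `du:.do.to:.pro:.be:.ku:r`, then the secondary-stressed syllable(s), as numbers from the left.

Weights: 1 du: H, 2 do L, 3 to: H, 4 pro: H, 5 be: H, 6 ku:r H.
Parse left to right (heavy = foot alone; LL = one foot; stranded L unfooted): (ˈdu:) do (ˈto:) (ˈpro:) (ˈbe:) (ˈku:r).
Foot heads: 1, 3, 4, 5, 6.
Primary stress on the leftmost head = syllable 1.
Secondary stress on 3, 4, 5, 6: ˈdu:.do.ˌto:.ˌpro:.ˌbe:.ˌku:r.

primary 1, secondary 3, 4, 5, 6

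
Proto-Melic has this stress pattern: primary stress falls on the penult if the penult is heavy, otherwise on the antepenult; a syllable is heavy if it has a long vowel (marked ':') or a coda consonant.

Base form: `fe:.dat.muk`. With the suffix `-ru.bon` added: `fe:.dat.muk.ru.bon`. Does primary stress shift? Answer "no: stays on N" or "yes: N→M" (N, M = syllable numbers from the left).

Base `fe:.dat.muk` (3 syllables):
  Weights: 1 fe: H, 2 dat H, 3 muk H.
  The penult (syllable 2, dat) is heavy, so it takes stress.
  → primary stress on syllable 2.
Suffixed `fe:.dat.muk.ru.bon` (5 syllables):
  Weights: 3 muk H, 4 ru L, 5 bon H.
  The penult (syllable 4, ru) is light, so stress falls on the antepenult (syllable 3, muk).
  → primary stress on syllable 3.

yes: 2→3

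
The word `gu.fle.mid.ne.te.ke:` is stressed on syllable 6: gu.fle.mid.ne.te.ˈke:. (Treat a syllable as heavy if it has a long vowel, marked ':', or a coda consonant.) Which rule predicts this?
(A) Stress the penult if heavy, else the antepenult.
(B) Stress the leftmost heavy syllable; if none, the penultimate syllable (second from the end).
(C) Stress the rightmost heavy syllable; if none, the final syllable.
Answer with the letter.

Rule A → syllable 4 (observed: 6).
Rule B → syllable 3 (observed: 6).
Rule C → syllable 6 ✓.

C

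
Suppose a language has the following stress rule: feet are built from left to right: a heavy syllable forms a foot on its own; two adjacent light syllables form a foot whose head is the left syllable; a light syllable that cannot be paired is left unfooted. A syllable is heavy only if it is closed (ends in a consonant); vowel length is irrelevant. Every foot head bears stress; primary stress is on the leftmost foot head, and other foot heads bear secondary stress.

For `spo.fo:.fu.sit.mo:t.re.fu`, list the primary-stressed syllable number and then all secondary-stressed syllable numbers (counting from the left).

primary 1, secondary 4, 5, 6

Weights: 1 spo L, 2 fo: L, 3 fu L, 4 sit H, 5 mo:t H, 6 re L, 7 fu L.
Parse left to right (heavy = foot alone; LL = one foot; stranded L unfooted): (ˈspo.fo:) fu (ˈsit) (ˈmo:t) (ˈre.fu).
Foot heads: 1, 4, 5, 6.
Primary stress on the leftmost head = syllable 1.
Secondary stress on 4, 5, 6: ˈspo.fo:.fu.ˌsit.ˌmo:t.ˌre.fu.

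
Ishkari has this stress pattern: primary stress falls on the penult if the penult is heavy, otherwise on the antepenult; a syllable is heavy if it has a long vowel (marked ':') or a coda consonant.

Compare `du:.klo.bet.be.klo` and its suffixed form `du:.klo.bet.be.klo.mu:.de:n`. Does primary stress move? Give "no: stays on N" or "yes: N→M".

Base `du:.klo.bet.be.klo` (5 syllables):
  Weights: 3 bet H, 4 be L, 5 klo L.
  The penult (syllable 4, be) is light, so stress falls on the antepenult (syllable 3, bet).
  → primary stress on syllable 3.
Suffixed `du:.klo.bet.be.klo.mu:.de:n` (7 syllables):
  Weights: 5 klo L, 6 mu: H, 7 de:n H.
  The penult (syllable 6, mu:) is heavy, so it takes stress.
  → primary stress on syllable 6.

yes: 3→6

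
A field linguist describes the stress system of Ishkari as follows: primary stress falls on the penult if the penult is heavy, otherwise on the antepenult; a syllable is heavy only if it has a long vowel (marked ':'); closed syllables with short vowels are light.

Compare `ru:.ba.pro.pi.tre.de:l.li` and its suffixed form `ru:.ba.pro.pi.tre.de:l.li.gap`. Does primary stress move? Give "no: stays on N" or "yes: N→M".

no: stays on 6

Base `ru:.ba.pro.pi.tre.de:l.li` (7 syllables):
  Weights: 5 tre L, 6 de:l H, 7 li L.
  The penult (syllable 6, de:l) is heavy, so it takes stress.
  → primary stress on syllable 6.
Suffixed `ru:.ba.pro.pi.tre.de:l.li.gap` (8 syllables):
  Weights: 6 de:l H, 7 li L, 8 gap L.
  The penult (syllable 7, li) is light, so stress falls on the antepenult (syllable 6, de:l).
  → primary stress on syllable 6.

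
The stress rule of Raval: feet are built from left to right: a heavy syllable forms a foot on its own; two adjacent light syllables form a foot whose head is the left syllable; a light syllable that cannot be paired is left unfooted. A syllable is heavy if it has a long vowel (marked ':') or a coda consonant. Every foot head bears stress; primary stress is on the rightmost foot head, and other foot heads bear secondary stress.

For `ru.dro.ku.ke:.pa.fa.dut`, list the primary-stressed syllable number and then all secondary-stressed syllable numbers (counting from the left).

primary 7, secondary 1, 4, 5

Weights: 1 ru L, 2 dro L, 3 ku L, 4 ke: H, 5 pa L, 6 fa L, 7 dut H.
Parse left to right (heavy = foot alone; LL = one foot; stranded L unfooted): (ˈru.dro) ku (ˈke:) (ˈpa.fa) (ˈdut).
Foot heads: 1, 4, 5, 7.
Primary stress on the rightmost head = syllable 7.
Secondary stress on 1, 4, 5: ˌru.dro.ku.ˌke:.ˌpa.fa.ˈdut.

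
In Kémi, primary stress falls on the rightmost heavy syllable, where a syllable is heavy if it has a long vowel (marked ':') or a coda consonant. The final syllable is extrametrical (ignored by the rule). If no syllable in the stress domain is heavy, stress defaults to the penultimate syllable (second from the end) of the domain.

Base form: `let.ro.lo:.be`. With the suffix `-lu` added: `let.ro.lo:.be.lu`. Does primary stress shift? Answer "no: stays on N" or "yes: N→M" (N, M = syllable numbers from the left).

no: stays on 3

Base `let.ro.lo:.be` (4 syllables):
  The final syllable (4, be) is extrametrical; the stress domain is syllables 1–3.
  Weights: 1 let H, 2 ro L, 3 lo: H.
  Heavy syllables in the domain: 1, 3. The rightmost is syllable 3 (lo:).
  → primary stress on syllable 3.
Suffixed `let.ro.lo:.be.lu` (5 syllables):
  The final syllable (5, lu) is extrametrical; the stress domain is syllables 1–4.
  Weights: 1 let H, 2 ro L, 3 lo: H, 4 be L.
  Heavy syllables in the domain: 1, 3. The rightmost is syllable 3 (lo:).
  → primary stress on syllable 3.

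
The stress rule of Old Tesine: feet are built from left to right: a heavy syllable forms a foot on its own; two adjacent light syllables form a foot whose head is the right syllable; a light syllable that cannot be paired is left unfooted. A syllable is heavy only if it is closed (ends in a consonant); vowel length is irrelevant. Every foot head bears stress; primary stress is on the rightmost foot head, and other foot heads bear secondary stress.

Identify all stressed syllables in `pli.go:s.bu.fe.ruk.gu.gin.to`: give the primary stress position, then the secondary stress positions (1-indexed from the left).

Weights: 1 pli L, 2 go:s H, 3 bu L, 4 fe L, 5 ruk H, 6 gu L, 7 gin H, 8 to L.
Parse left to right (heavy = foot alone; LL = one foot; stranded L unfooted): pli (ˈgo:s) (bu.ˈfe) (ˈruk) gu (ˈgin) to.
Foot heads: 2, 4, 5, 7.
Primary stress on the rightmost head = syllable 7.
Secondary stress on 2, 4, 5: pli.ˌgo:s.bu.ˌfe.ˌruk.gu.ˈgin.to.

primary 7, secondary 2, 4, 5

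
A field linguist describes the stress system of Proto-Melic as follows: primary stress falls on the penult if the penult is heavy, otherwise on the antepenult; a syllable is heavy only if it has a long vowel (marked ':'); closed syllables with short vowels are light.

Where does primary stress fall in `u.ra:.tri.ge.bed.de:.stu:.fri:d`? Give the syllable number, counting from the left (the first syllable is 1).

Weights: 6 de: H, 7 stu: H, 8 fri:d H.
The penult (syllable 7, stu:) is heavy, so it takes stress.
Primary stress: syllable 7 → u.ra:.tri.ge.bed.de:.ˈstu:.fri:d.

7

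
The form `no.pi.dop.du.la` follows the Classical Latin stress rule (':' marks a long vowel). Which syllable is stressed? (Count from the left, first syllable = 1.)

3

Classical Latin: stress the penult if heavy (long vowel or closed), else the antepenult.
Weights: 3 dop H, 4 du L, 5 la L.
The penult (syllable 4, du) is light, so stress falls on the antepenult (syllable 3, dop).
Stress on syllable 3: no.pi.ˈdop.du.la.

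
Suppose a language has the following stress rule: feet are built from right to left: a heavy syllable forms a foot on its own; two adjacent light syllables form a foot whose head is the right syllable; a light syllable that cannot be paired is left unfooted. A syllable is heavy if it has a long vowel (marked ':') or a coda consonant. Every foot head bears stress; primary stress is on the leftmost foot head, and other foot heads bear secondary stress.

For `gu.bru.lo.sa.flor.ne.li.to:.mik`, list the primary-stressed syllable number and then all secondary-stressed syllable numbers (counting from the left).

Weights: 1 gu L, 2 bru L, 3 lo L, 4 sa L, 5 flor H, 6 ne L, 7 li L, 8 to: H, 9 mik H.
Parse right to left (heavy = foot alone; LL = one foot; stranded L unfooted): (gu.ˈbru) (lo.ˈsa) (ˈflor) (ne.ˈli) (ˈto:) (ˈmik).
Foot heads: 2, 4, 5, 7, 8, 9.
Primary stress on the leftmost head = syllable 2.
Secondary stress on 4, 5, 7, 8, 9: gu.ˈbru.lo.ˌsa.ˌflor.ne.ˌli.ˌto:.ˌmik.

primary 2, secondary 4, 5, 7, 8, 9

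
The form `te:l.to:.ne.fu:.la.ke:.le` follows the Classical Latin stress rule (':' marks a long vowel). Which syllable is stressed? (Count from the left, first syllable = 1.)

Classical Latin: stress the penult if heavy (long vowel or closed), else the antepenult.
Weights: 5 la L, 6 ke: H, 7 le L.
The penult (syllable 6, ke:) is heavy, so it takes stress.
Stress on syllable 6: te:l.to:.ne.fu:.la.ˈke:.le.

6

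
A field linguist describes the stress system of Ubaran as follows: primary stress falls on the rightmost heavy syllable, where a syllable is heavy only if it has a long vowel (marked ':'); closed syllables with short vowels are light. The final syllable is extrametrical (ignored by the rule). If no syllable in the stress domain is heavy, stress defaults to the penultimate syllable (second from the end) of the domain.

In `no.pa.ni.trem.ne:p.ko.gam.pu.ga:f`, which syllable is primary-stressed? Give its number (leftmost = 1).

The final syllable (9, ga:f) is extrametrical; the stress domain is syllables 1–8.
Weights: 1 no L, 2 pa L, 3 ni L, 4 trem L, 5 ne:p H, 6 ko L, 7 gam L, 8 pu L.
Heavy syllables in the domain: 5. The rightmost is syllable 5 (ne:p).
Primary stress: syllable 5 → no.pa.ni.trem.ˈne:p.ko.gam.pu.ga:f.

5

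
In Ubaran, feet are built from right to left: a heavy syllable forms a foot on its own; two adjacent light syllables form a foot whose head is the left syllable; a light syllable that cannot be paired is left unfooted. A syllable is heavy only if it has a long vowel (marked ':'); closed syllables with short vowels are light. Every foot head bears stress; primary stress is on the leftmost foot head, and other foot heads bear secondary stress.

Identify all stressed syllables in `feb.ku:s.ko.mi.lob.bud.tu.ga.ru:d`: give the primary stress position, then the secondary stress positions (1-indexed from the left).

primary 2, secondary 3, 5, 7, 9

Weights: 1 feb L, 2 ku:s H, 3 ko L, 4 mi L, 5 lob L, 6 bud L, 7 tu L, 8 ga L, 9 ru:d H.
Parse right to left (heavy = foot alone; LL = one foot; stranded L unfooted): feb (ˈku:s) (ˈko.mi) (ˈlob.bud) (ˈtu.ga) (ˈru:d).
Foot heads: 2, 3, 5, 7, 9.
Primary stress on the leftmost head = syllable 2.
Secondary stress on 3, 5, 7, 9: feb.ˈku:s.ˌko.mi.ˌlob.bud.ˌtu.ga.ˌru:d.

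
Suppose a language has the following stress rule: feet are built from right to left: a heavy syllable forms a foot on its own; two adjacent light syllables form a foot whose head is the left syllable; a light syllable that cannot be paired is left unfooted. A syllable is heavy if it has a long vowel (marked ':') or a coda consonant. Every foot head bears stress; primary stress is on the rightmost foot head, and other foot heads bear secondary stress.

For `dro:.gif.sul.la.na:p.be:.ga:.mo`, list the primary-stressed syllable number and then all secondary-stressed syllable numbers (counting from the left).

primary 7, secondary 1, 2, 3, 5, 6

Weights: 1 dro: H, 2 gif H, 3 sul H, 4 la L, 5 na:p H, 6 be: H, 7 ga: H, 8 mo L.
Parse right to left (heavy = foot alone; LL = one foot; stranded L unfooted): (ˈdro:) (ˈgif) (ˈsul) la (ˈna:p) (ˈbe:) (ˈga:) mo.
Foot heads: 1, 2, 3, 5, 6, 7.
Primary stress on the rightmost head = syllable 7.
Secondary stress on 1, 2, 3, 5, 6: ˌdro:.ˌgif.ˌsul.la.ˌna:p.ˌbe:.ˈga:.mo.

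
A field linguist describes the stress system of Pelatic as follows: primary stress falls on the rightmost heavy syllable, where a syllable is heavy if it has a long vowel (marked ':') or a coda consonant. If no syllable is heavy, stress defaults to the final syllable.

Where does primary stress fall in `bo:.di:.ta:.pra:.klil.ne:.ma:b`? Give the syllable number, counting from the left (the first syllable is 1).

7

Weights: 1 bo: H, 2 di: H, 3 ta: H, 4 pra: H, 5 klil H, 6 ne: H, 7 ma:b H.
Heavy syllables in the domain: 1, 2, 3, 4, 5, 6, 7. The rightmost is syllable 7 (ma:b).
Primary stress: syllable 7 → bo:.di:.ta:.pra:.klil.ne:.ˈma:b.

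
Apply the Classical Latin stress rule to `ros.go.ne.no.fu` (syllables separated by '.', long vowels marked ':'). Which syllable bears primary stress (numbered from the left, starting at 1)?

3

Classical Latin: stress the penult if heavy (long vowel or closed), else the antepenult.
Weights: 3 ne L, 4 no L, 5 fu L.
The penult (syllable 4, no) is light, so stress falls on the antepenult (syllable 3, ne).
Stress on syllable 3: ros.go.ˈne.no.fu.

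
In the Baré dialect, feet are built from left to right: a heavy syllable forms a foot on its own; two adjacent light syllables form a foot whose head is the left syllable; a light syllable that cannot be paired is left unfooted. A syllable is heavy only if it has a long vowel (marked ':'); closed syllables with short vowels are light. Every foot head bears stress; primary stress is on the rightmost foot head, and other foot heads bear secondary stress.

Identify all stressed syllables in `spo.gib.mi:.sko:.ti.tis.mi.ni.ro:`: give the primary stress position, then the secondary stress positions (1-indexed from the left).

Weights: 1 spo L, 2 gib L, 3 mi: H, 4 sko: H, 5 ti L, 6 tis L, 7 mi L, 8 ni L, 9 ro: H.
Parse left to right (heavy = foot alone; LL = one foot; stranded L unfooted): (ˈspo.gib) (ˈmi:) (ˈsko:) (ˈti.tis) (ˈmi.ni) (ˈro:).
Foot heads: 1, 3, 4, 5, 7, 9.
Primary stress on the rightmost head = syllable 9.
Secondary stress on 1, 3, 4, 5, 7: ˌspo.gib.ˌmi:.ˌsko:.ˌti.tis.ˌmi.ni.ˈro:.

primary 9, secondary 1, 3, 4, 5, 7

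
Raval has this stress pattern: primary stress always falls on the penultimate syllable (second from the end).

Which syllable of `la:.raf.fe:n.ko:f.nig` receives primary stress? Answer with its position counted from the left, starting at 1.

The word has 5 syllables; the penultimate syllable (second from the end) is syllable 4 (ko:f).
Primary stress: syllable 4 → la:.raf.fe:n.ˈko:f.nig.

4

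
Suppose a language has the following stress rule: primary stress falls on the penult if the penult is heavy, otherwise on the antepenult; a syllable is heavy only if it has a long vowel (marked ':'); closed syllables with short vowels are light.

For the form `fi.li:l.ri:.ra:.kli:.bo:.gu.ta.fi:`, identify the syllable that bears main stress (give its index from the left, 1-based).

Weights: 7 gu L, 8 ta L, 9 fi: H.
The penult (syllable 8, ta) is light, so stress falls on the antepenult (syllable 7, gu).
Primary stress: syllable 7 → fi.li:l.ri:.ra:.kli:.bo:.ˈgu.ta.fi:.

7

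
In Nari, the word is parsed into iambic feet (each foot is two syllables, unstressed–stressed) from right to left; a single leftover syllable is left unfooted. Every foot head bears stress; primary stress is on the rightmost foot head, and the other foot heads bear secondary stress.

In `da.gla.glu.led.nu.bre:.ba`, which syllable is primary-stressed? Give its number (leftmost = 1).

7

Parse right to left into iambic (σˈσ) feet: da (gla.ˈglu) (led.ˈnu) (bre:.ˈba). Syllable 1 is left unfooted.
Foot heads (stressed positions): 3, 5, 7.
End Rule Rightmost: primary stress on the rightmost head = syllable 7.
Primary stress: syllable 7 → da.gla.glu.led.nu.bre:.ˈba.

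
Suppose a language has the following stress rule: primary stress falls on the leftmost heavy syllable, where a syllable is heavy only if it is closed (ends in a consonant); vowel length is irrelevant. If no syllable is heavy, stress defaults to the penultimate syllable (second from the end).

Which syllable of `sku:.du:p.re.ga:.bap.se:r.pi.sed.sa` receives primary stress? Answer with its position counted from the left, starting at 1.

Weights: 1 sku: L, 2 du:p H, 3 re L, 4 ga: L, 5 bap H, 6 se:r H, 7 pi L, 8 sed H, 9 sa L.
Heavy syllables in the domain: 2, 5, 6, 8. The leftmost is syllable 2 (du:p).
Primary stress: syllable 2 → sku:.ˈdu:p.re.ga:.bap.se:r.pi.sed.sa.

2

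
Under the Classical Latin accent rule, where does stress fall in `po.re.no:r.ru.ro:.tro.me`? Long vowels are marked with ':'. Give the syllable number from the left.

Classical Latin: stress the penult if heavy (long vowel or closed), else the antepenult.
Weights: 5 ro: H, 6 tro L, 7 me L.
The penult (syllable 6, tro) is light, so stress falls on the antepenult (syllable 5, ro:).
Stress on syllable 5: po.re.no:r.ru.ˈro:.tro.me.

5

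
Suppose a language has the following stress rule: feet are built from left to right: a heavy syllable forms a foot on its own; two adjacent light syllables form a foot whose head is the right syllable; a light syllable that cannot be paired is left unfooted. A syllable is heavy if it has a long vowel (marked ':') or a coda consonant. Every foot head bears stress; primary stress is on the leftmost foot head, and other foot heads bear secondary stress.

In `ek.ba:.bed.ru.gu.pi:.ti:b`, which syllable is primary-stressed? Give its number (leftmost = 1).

1

Weights: 1 ek H, 2 ba: H, 3 bed H, 4 ru L, 5 gu L, 6 pi: H, 7 ti:b H.
Parse left to right (heavy = foot alone; LL = one foot; stranded L unfooted): (ˈek) (ˈba:) (ˈbed) (ru.ˈgu) (ˈpi:) (ˈti:b).
Foot heads: 1, 2, 3, 5, 6, 7.
Primary stress on the leftmost head = syllable 1.
Primary stress: syllable 1 → ˈek.ba:.bed.ru.gu.pi:.ti:b.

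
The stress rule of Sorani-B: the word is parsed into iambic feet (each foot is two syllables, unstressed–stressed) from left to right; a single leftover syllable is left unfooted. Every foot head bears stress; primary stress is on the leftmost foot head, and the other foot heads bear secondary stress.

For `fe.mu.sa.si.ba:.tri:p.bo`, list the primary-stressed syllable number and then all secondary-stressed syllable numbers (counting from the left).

Parse left to right into iambic (σˈσ) feet: (fe.ˈmu) (sa.ˈsi) (ba:.ˈtri:p) bo. Syllable 7 is left unfooted.
Foot heads (stressed positions): 2, 4, 6.
End Rule Leftmost: primary stress on the leftmost head = syllable 2.
Secondary stress on 4, 6: fe.ˈmu.sa.ˌsi.ba:.ˌtri:p.bo.

primary 2, secondary 4, 6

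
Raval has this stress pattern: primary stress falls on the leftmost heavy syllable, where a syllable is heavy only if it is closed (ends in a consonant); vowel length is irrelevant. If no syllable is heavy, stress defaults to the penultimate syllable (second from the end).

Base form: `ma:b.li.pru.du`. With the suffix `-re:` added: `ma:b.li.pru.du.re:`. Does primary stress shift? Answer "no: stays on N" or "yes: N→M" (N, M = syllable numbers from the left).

Base `ma:b.li.pru.du` (4 syllables):
  Weights: 1 ma:b H, 2 li L, 3 pru L, 4 du L.
  Heavy syllables in the domain: 1. The leftmost is syllable 1 (ma:b).
  → primary stress on syllable 1.
Suffixed `ma:b.li.pru.du.re:` (5 syllables):
  Weights: 1 ma:b H, 2 li L, 3 pru L, 4 du L, 5 re: L.
  Heavy syllables in the domain: 1. The leftmost is syllable 1 (ma:b).
  → primary stress on syllable 1.

no: stays on 1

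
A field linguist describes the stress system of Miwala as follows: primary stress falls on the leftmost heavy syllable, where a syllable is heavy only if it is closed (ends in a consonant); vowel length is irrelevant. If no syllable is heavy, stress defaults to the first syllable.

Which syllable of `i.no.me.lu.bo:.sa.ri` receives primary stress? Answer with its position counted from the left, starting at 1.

Weights: 1 i L, 2 no L, 3 me L, 4 lu L, 5 bo: L, 6 sa L, 7 ri L.
No heavy syllable in the domain; default to the first syllable = syllable 1.
Primary stress: syllable 1 → ˈi.no.me.lu.bo:.sa.ri.

1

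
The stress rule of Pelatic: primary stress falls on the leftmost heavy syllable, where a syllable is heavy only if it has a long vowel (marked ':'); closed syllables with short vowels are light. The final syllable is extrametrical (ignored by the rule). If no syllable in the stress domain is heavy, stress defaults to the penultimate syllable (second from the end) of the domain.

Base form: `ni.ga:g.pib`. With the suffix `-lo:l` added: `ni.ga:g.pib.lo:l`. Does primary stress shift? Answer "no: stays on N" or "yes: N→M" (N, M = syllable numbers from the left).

Base `ni.ga:g.pib` (3 syllables):
  The final syllable (3, pib) is extrametrical; the stress domain is syllables 1–2.
  Weights: 1 ni L, 2 ga:g H.
  Heavy syllables in the domain: 2. The leftmost is syllable 2 (ga:g).
  → primary stress on syllable 2.
Suffixed `ni.ga:g.pib.lo:l` (4 syllables):
  The final syllable (4, lo:l) is extrametrical; the stress domain is syllables 1–3.
  Weights: 1 ni L, 2 ga:g H, 3 pib L.
  Heavy syllables in the domain: 2. The leftmost is syllable 2 (ga:g).
  → primary stress on syllable 2.

no: stays on 2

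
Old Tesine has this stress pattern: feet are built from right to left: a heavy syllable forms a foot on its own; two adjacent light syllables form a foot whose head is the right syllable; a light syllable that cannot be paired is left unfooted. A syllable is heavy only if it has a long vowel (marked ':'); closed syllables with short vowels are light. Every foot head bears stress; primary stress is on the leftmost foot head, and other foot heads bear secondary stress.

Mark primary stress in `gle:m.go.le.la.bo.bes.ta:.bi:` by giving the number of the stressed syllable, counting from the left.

Weights: 1 gle:m H, 2 go L, 3 le L, 4 la L, 5 bo L, 6 bes L, 7 ta: H, 8 bi: H.
Parse right to left (heavy = foot alone; LL = one foot; stranded L unfooted): (ˈgle:m) go (le.ˈla) (bo.ˈbes) (ˈta:) (ˈbi:).
Foot heads: 1, 4, 6, 7, 8.
Primary stress on the leftmost head = syllable 1.
Primary stress: syllable 1 → ˈgle:m.go.le.la.bo.bes.ta:.bi:.

1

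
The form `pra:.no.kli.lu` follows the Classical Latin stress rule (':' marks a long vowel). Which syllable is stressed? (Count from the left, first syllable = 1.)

2

Classical Latin: stress the penult if heavy (long vowel or closed), else the antepenult.
Weights: 2 no L, 3 kli L, 4 lu L.
The penult (syllable 3, kli) is light, so stress falls on the antepenult (syllable 2, no).
Stress on syllable 2: pra:.ˈno.kli.lu.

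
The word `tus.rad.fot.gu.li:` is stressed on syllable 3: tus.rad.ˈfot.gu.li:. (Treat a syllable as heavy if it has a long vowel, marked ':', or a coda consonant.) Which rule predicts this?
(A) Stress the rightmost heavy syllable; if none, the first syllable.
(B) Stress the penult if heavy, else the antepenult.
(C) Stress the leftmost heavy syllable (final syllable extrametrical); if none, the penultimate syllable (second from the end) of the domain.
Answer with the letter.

B

Rule A → syllable 5 (observed: 3).
Rule B → syllable 3 ✓.
Rule C → syllable 1 (observed: 3).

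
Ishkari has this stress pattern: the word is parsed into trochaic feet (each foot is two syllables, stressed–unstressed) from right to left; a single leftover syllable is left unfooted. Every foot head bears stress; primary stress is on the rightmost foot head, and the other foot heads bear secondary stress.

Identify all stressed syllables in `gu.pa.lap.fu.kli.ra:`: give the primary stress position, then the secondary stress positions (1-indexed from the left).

primary 5, secondary 1, 3

Parse right to left into trochaic (ˈσσ) feet: (ˈgu.pa) (ˈlap.fu) (ˈkli.ra:).
Foot heads (stressed positions): 1, 3, 5.
End Rule Rightmost: primary stress on the rightmost head = syllable 5.
Secondary stress on 1, 3: ˌgu.pa.ˌlap.fu.ˈkli.ra:.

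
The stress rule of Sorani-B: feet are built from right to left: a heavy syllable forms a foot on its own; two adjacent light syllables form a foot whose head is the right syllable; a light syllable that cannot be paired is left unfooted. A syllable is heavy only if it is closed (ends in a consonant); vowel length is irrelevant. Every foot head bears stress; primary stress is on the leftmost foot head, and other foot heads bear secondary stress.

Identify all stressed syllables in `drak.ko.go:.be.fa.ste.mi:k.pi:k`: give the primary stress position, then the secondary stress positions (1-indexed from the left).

primary 1, secondary 4, 6, 7, 8

Weights: 1 drak H, 2 ko L, 3 go: L, 4 be L, 5 fa L, 6 ste L, 7 mi:k H, 8 pi:k H.
Parse right to left (heavy = foot alone; LL = one foot; stranded L unfooted): (ˈdrak) ko (go:.ˈbe) (fa.ˈste) (ˈmi:k) (ˈpi:k).
Foot heads: 1, 4, 6, 7, 8.
Primary stress on the leftmost head = syllable 1.
Secondary stress on 4, 6, 7, 8: ˈdrak.ko.go:.ˌbe.fa.ˌste.ˌmi:k.ˌpi:k.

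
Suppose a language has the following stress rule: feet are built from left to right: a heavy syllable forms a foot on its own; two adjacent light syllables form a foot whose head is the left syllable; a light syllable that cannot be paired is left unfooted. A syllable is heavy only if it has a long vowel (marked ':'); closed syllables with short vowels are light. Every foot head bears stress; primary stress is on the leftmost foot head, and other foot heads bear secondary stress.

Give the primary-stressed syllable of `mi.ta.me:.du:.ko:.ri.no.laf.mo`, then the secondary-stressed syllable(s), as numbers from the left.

Weights: 1 mi L, 2 ta L, 3 me: H, 4 du: H, 5 ko: H, 6 ri L, 7 no L, 8 laf L, 9 mo L.
Parse left to right (heavy = foot alone; LL = one foot; stranded L unfooted): (ˈmi.ta) (ˈme:) (ˈdu:) (ˈko:) (ˈri.no) (ˈlaf.mo).
Foot heads: 1, 3, 4, 5, 6, 8.
Primary stress on the leftmost head = syllable 1.
Secondary stress on 3, 4, 5, 6, 8: ˈmi.ta.ˌme:.ˌdu:.ˌko:.ˌri.no.ˌlaf.mo.

primary 1, secondary 3, 4, 5, 6, 8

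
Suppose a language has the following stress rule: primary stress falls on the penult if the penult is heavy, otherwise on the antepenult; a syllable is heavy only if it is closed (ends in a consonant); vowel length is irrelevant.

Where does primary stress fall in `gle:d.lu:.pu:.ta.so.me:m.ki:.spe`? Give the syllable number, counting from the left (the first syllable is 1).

Weights: 6 me:m H, 7 ki: L, 8 spe L.
The penult (syllable 7, ki:) is light, so stress falls on the antepenult (syllable 6, me:m).
Primary stress: syllable 6 → gle:d.lu:.pu:.ta.so.ˈme:m.ki:.spe.

6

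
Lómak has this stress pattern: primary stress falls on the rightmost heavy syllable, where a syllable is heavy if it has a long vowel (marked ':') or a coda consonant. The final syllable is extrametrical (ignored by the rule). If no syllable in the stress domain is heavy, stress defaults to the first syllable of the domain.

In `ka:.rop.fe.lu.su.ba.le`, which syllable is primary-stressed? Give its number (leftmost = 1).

The final syllable (7, le) is extrametrical; the stress domain is syllables 1–6.
Weights: 1 ka: H, 2 rop H, 3 fe L, 4 lu L, 5 su L, 6 ba L.
Heavy syllables in the domain: 1, 2. The rightmost is syllable 2 (rop).
Primary stress: syllable 2 → ka:.ˈrop.fe.lu.su.ba.le.

2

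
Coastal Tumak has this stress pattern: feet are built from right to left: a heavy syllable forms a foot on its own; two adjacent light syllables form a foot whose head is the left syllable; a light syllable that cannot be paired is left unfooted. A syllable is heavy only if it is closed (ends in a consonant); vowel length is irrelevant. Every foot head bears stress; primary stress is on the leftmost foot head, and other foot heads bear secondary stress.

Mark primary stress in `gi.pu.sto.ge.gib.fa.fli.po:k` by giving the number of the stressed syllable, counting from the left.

1

Weights: 1 gi L, 2 pu L, 3 sto L, 4 ge L, 5 gib H, 6 fa L, 7 fli L, 8 po:k H.
Parse right to left (heavy = foot alone; LL = one foot; stranded L unfooted): (ˈgi.pu) (ˈsto.ge) (ˈgib) (ˈfa.fli) (ˈpo:k).
Foot heads: 1, 3, 5, 6, 8.
Primary stress on the leftmost head = syllable 1.
Primary stress: syllable 1 → ˈgi.pu.sto.ge.gib.fa.fli.po:k.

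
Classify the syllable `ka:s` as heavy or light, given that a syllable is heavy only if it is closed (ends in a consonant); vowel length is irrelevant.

`ka:s`: long vowel, closed (coda /s/). Closed (coda /s/) → heavy.

heavy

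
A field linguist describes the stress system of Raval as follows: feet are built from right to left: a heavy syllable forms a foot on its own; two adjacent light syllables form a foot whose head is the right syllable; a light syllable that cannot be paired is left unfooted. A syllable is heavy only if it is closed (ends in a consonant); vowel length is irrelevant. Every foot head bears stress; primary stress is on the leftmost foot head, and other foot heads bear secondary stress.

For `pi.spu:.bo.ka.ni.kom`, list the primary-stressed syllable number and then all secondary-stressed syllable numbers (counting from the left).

primary 3, secondary 5, 6

Weights: 1 pi L, 2 spu: L, 3 bo L, 4 ka L, 5 ni L, 6 kom H.
Parse right to left (heavy = foot alone; LL = one foot; stranded L unfooted): pi (spu:.ˈbo) (ka.ˈni) (ˈkom).
Foot heads: 3, 5, 6.
Primary stress on the leftmost head = syllable 3.
Secondary stress on 5, 6: pi.spu:.ˈbo.ka.ˌni.ˌkom.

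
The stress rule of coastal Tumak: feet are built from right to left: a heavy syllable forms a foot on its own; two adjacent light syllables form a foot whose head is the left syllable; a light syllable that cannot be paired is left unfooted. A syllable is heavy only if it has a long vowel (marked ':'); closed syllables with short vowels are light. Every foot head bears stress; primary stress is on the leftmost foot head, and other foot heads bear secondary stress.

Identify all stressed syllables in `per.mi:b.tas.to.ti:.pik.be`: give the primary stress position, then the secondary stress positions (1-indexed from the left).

Weights: 1 per L, 2 mi:b H, 3 tas L, 4 to L, 5 ti: H, 6 pik L, 7 be L.
Parse right to left (heavy = foot alone; LL = one foot; stranded L unfooted): per (ˈmi:b) (ˈtas.to) (ˈti:) (ˈpik.be).
Foot heads: 2, 3, 5, 6.
Primary stress on the leftmost head = syllable 2.
Secondary stress on 3, 5, 6: per.ˈmi:b.ˌtas.to.ˌti:.ˌpik.be.

primary 2, secondary 3, 5, 6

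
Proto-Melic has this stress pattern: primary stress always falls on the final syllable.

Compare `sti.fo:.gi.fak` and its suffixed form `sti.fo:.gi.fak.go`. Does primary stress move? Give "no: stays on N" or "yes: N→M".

Base `sti.fo:.gi.fak` (4 syllables):
  The word has 4 syllables; the final syllable is syllable 4 (fak).
  → primary stress on syllable 4.
Suffixed `sti.fo:.gi.fak.go` (5 syllables):
  The word has 5 syllables; the final syllable is syllable 5 (go).
  → primary stress on syllable 5.

yes: 4→5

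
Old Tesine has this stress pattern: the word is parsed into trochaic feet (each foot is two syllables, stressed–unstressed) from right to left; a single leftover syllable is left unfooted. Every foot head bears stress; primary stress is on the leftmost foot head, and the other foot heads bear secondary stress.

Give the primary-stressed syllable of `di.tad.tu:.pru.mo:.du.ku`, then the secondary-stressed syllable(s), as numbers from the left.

primary 2, secondary 4, 6

Parse right to left into trochaic (ˈσσ) feet: di (ˈtad.tu:) (ˈpru.mo:) (ˈdu.ku). Syllable 1 is left unfooted.
Foot heads (stressed positions): 2, 4, 6.
End Rule Leftmost: primary stress on the leftmost head = syllable 2.
Secondary stress on 4, 6: di.ˈtad.tu:.ˌpru.mo:.ˌdu.ku.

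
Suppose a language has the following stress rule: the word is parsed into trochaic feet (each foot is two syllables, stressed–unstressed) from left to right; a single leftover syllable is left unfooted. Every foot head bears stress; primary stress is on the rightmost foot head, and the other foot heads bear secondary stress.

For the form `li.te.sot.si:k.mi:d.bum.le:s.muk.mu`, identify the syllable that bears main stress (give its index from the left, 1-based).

7

Parse left to right into trochaic (ˈσσ) feet: (ˈli.te) (ˈsot.si:k) (ˈmi:d.bum) (ˈle:s.muk) mu. Syllable 9 is left unfooted.
Foot heads (stressed positions): 1, 3, 5, 7.
End Rule Rightmost: primary stress on the rightmost head = syllable 7.
Primary stress: syllable 7 → li.te.sot.si:k.mi:d.bum.ˈle:s.muk.mu.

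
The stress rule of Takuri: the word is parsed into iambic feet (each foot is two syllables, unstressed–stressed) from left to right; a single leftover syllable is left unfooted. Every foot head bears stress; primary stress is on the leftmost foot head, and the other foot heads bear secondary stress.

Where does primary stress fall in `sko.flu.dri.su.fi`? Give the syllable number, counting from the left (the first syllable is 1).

Parse left to right into iambic (σˈσ) feet: (sko.ˈflu) (dri.ˈsu) fi. Syllable 5 is left unfooted.
Foot heads (stressed positions): 2, 4.
End Rule Leftmost: primary stress on the leftmost head = syllable 2.
Primary stress: syllable 2 → sko.ˈflu.dri.su.fi.

2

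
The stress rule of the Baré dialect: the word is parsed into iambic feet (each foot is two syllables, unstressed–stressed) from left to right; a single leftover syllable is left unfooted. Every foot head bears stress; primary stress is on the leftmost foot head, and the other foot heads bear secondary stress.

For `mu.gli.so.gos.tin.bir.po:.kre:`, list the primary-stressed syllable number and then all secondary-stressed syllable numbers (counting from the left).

Parse left to right into iambic (σˈσ) feet: (mu.ˈgli) (so.ˈgos) (tin.ˈbir) (po:.ˈkre:).
Foot heads (stressed positions): 2, 4, 6, 8.
End Rule Leftmost: primary stress on the leftmost head = syllable 2.
Secondary stress on 4, 6, 8: mu.ˈgli.so.ˌgos.tin.ˌbir.po:.ˌkre:.

primary 2, secondary 4, 6, 8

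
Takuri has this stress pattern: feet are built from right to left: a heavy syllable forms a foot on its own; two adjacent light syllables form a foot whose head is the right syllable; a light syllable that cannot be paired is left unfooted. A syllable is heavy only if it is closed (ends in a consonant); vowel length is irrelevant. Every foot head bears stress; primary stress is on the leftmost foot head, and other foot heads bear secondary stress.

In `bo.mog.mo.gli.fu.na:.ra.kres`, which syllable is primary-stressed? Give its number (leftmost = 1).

2

Weights: 1 bo L, 2 mog H, 3 mo L, 4 gli L, 5 fu L, 6 na: L, 7 ra L, 8 kres H.
Parse right to left (heavy = foot alone; LL = one foot; stranded L unfooted): bo (ˈmog) mo (gli.ˈfu) (na:.ˈra) (ˈkres).
Foot heads: 2, 5, 7, 8.
Primary stress on the leftmost head = syllable 2.
Primary stress: syllable 2 → bo.ˈmog.mo.gli.fu.na:.ra.kres.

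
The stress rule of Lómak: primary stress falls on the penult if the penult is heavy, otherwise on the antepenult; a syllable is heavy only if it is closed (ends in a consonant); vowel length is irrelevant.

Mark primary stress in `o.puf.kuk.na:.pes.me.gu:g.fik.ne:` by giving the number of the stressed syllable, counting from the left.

8

Weights: 7 gu:g H, 8 fik H, 9 ne: L.
The penult (syllable 8, fik) is heavy, so it takes stress.
Primary stress: syllable 8 → o.puf.kuk.na:.pes.me.gu:g.ˈfik.ne:.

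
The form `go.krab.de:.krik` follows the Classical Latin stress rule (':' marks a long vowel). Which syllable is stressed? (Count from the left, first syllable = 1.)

Classical Latin: stress the penult if heavy (long vowel or closed), else the antepenult.
Weights: 2 krab H, 3 de: H, 4 krik H.
The penult (syllable 3, de:) is heavy, so it takes stress.
Stress on syllable 3: go.krab.ˈde:.krik.

3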